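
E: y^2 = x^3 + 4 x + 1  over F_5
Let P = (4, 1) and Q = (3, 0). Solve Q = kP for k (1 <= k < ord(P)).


Enumerate multiples of P until we hit Q = (3, 0):
  1P = (4, 1)
  2P = (3, 0)
Match found at i = 2.

k = 2


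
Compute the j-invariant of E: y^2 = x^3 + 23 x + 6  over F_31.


Delta = -16(4 a^3 + 27 b^2) mod 31 = 11
-1728 * (4 a)^3 = -1728 * (4*23)^3 mod 31 = 23
j = 23 * 11^(-1) mod 31 = 19

j = 19 (mod 31)


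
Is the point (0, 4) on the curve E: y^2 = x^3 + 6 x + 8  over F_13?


Check whether y^2 = x^3 + 6 x + 8 (mod 13) for (x, y) = (0, 4).
LHS: y^2 = 4^2 mod 13 = 3
RHS: x^3 + 6 x + 8 = 0^3 + 6*0 + 8 mod 13 = 8
LHS != RHS

No, not on the curve


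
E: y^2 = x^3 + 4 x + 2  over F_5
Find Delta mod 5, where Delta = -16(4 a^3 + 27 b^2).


4 a^3 + 27 b^2 = 4*4^3 + 27*2^2 = 256 + 108 = 364
Delta = -16 * (364) = -5824
Delta mod 5 = 1

Delta = 1 (mod 5)


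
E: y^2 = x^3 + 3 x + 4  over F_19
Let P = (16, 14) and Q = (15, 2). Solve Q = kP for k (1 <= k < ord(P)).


Enumerate multiples of P until we hit Q = (15, 2):
  1P = (16, 14)
  2P = (15, 2)
Match found at i = 2.

k = 2


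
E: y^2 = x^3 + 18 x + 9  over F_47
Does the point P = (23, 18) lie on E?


Check whether y^2 = x^3 + 18 x + 9 (mod 47) for (x, y) = (23, 18).
LHS: y^2 = 18^2 mod 47 = 42
RHS: x^3 + 18 x + 9 = 23^3 + 18*23 + 9 mod 47 = 41
LHS != RHS

No, not on the curve


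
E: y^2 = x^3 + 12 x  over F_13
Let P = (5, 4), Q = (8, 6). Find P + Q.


P != Q, so use the chord formula.
s = (y2 - y1) / (x2 - x1) = (2) / (3) mod 13 = 5
x3 = s^2 - x1 - x2 mod 13 = 5^2 - 5 - 8 = 12
y3 = s (x1 - x3) - y1 mod 13 = 5 * (5 - 12) - 4 = 0

P + Q = (12, 0)


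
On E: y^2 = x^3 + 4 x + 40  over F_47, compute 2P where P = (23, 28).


Doubling: s = (3 x1^2 + a) / (2 y1)
s = (3*23^2 + 4) / (2*28) mod 47 = 41
x3 = s^2 - 2 x1 mod 47 = 41^2 - 2*23 = 37
y3 = s (x1 - x3) - y1 mod 47 = 41 * (23 - 37) - 28 = 9

2P = (37, 9)


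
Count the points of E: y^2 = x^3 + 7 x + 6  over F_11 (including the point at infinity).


For each x in F_11, count y with y^2 = x^3 + 7 x + 6 mod 11:
  x = 1: RHS = 3, y in [5, 6]  -> 2 point(s)
  x = 5: RHS = 1, y in [1, 10]  -> 2 point(s)
  x = 6: RHS = 0, y in [0]  -> 1 point(s)
  x = 10: RHS = 9, y in [3, 8]  -> 2 point(s)
Affine points: 7. Add the point at infinity: total = 8.

#E(F_11) = 8


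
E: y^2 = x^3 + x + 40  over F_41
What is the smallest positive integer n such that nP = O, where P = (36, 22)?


Compute successive multiples of P until we hit O:
  1P = (36, 22)
  2P = (14, 16)
  3P = (7, 12)
  4P = (34, 31)
  5P = (22, 38)
  6P = (32, 32)
  7P = (10, 36)
  8P = (13, 35)
  ... (continuing to 35P)
  35P = O

ord(P) = 35


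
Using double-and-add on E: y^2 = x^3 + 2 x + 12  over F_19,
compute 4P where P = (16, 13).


k = 4 = 100_2 (binary, LSB first: 001)
Double-and-add from P = (16, 13):
  bit 0 = 0: acc unchanged = O
  bit 1 = 0: acc unchanged = O
  bit 2 = 1: acc = O + (3, 8) = (3, 8)

4P = (3, 8)


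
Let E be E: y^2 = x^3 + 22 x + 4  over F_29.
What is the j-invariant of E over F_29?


Delta = -16(4 a^3 + 27 b^2) mod 29 = 18
-1728 * (4 a)^3 = -1728 * (4*22)^3 mod 29 = 12
j = 12 * 18^(-1) mod 29 = 20

j = 20 (mod 29)


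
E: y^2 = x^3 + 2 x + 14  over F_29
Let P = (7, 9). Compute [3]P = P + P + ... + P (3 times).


k = 3 = 11_2 (binary, LSB first: 11)
Double-and-add from P = (7, 9):
  bit 0 = 1: acc = O + (7, 9) = (7, 9)
  bit 1 = 1: acc = (7, 9) + (24, 13) = (11, 2)

3P = (11, 2)


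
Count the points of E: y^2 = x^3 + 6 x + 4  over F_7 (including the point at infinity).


For each x in F_7, count y with y^2 = x^3 + 6 x + 4 mod 7:
  x = 0: RHS = 4, y in [2, 5]  -> 2 point(s)
  x = 1: RHS = 4, y in [2, 5]  -> 2 point(s)
  x = 3: RHS = 0, y in [0]  -> 1 point(s)
  x = 4: RHS = 1, y in [1, 6]  -> 2 point(s)
  x = 6: RHS = 4, y in [2, 5]  -> 2 point(s)
Affine points: 9. Add the point at infinity: total = 10.

#E(F_7) = 10


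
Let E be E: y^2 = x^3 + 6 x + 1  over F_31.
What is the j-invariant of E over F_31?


Delta = -16(4 a^3 + 27 b^2) mod 31 = 4
-1728 * (4 a)^3 = -1728 * (4*6)^3 mod 31 = 15
j = 15 * 4^(-1) mod 31 = 27

j = 27 (mod 31)


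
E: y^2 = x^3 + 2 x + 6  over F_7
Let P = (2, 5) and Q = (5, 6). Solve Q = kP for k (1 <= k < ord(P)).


Enumerate multiples of P until we hit Q = (5, 6):
  1P = (2, 5)
  2P = (3, 2)
  3P = (4, 1)
  4P = (5, 1)
  5P = (1, 3)
  6P = (1, 4)
  7P = (5, 6)
Match found at i = 7.

k = 7


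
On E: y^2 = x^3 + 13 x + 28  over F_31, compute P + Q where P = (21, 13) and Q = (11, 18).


P != Q, so use the chord formula.
s = (y2 - y1) / (x2 - x1) = (5) / (21) mod 31 = 15
x3 = s^2 - x1 - x2 mod 31 = 15^2 - 21 - 11 = 7
y3 = s (x1 - x3) - y1 mod 31 = 15 * (21 - 7) - 13 = 11

P + Q = (7, 11)


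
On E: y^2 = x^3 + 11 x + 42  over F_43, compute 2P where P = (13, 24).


Doubling: s = (3 x1^2 + a) / (2 y1)
s = (3*13^2 + 11) / (2*24) mod 43 = 9
x3 = s^2 - 2 x1 mod 43 = 9^2 - 2*13 = 12
y3 = s (x1 - x3) - y1 mod 43 = 9 * (13 - 12) - 24 = 28

2P = (12, 28)


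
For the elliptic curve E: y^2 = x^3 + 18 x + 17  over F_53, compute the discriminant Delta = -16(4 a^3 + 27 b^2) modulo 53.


4 a^3 + 27 b^2 = 4*18^3 + 27*17^2 = 23328 + 7803 = 31131
Delta = -16 * (31131) = -498096
Delta mod 53 = 51

Delta = 51 (mod 53)


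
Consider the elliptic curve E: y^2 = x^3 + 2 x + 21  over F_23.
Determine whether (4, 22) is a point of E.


Check whether y^2 = x^3 + 2 x + 21 (mod 23) for (x, y) = (4, 22).
LHS: y^2 = 22^2 mod 23 = 1
RHS: x^3 + 2 x + 21 = 4^3 + 2*4 + 21 mod 23 = 1
LHS = RHS

Yes, on the curve


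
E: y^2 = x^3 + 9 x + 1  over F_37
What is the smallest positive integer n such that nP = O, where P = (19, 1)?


Compute successive multiples of P until we hit O:
  1P = (19, 1)
  2P = (6, 30)
  3P = (8, 20)
  4P = (35, 30)
  5P = (11, 32)
  6P = (33, 7)
  7P = (32, 4)
  8P = (34, 24)
  ... (continuing to 23P)
  23P = O

ord(P) = 23


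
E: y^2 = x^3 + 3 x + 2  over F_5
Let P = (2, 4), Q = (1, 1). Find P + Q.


P != Q, so use the chord formula.
s = (y2 - y1) / (x2 - x1) = (2) / (4) mod 5 = 3
x3 = s^2 - x1 - x2 mod 5 = 3^2 - 2 - 1 = 1
y3 = s (x1 - x3) - y1 mod 5 = 3 * (2 - 1) - 4 = 4

P + Q = (1, 4)


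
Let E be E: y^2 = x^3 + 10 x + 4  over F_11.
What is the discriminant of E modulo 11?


4 a^3 + 27 b^2 = 4*10^3 + 27*4^2 = 4000 + 432 = 4432
Delta = -16 * (4432) = -70912
Delta mod 11 = 5

Delta = 5 (mod 11)


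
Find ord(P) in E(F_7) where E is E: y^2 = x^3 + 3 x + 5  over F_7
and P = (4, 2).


Compute successive multiples of P until we hit O:
  1P = (4, 2)
  2P = (1, 3)
  3P = (6, 1)
  4P = (6, 6)
  5P = (1, 4)
  6P = (4, 5)
  7P = O

ord(P) = 7


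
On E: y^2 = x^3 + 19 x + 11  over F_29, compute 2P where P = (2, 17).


Doubling: s = (3 x1^2 + a) / (2 y1)
s = (3*2^2 + 19) / (2*17) mod 29 = 12
x3 = s^2 - 2 x1 mod 29 = 12^2 - 2*2 = 24
y3 = s (x1 - x3) - y1 mod 29 = 12 * (2 - 24) - 17 = 9

2P = (24, 9)


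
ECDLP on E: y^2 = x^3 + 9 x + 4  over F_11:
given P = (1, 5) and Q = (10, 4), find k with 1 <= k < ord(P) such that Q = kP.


Enumerate multiples of P until we hit Q = (10, 4):
  1P = (1, 5)
  2P = (10, 4)
Match found at i = 2.

k = 2


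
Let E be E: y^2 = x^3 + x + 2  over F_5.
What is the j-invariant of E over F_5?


Delta = -16(4 a^3 + 27 b^2) mod 5 = 3
-1728 * (4 a)^3 = -1728 * (4*1)^3 mod 5 = 3
j = 3 * 3^(-1) mod 5 = 1

j = 1 (mod 5)


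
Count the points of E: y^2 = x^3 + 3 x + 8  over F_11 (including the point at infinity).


For each x in F_11, count y with y^2 = x^3 + 3 x + 8 mod 11:
  x = 1: RHS = 1, y in [1, 10]  -> 2 point(s)
  x = 2: RHS = 0, y in [0]  -> 1 point(s)
  x = 3: RHS = 0, y in [0]  -> 1 point(s)
  x = 5: RHS = 5, y in [4, 7]  -> 2 point(s)
  x = 6: RHS = 0, y in [0]  -> 1 point(s)
  x = 7: RHS = 9, y in [3, 8]  -> 2 point(s)
  x = 8: RHS = 5, y in [4, 7]  -> 2 point(s)
  x = 9: RHS = 5, y in [4, 7]  -> 2 point(s)
  x = 10: RHS = 4, y in [2, 9]  -> 2 point(s)
Affine points: 15. Add the point at infinity: total = 16.

#E(F_11) = 16


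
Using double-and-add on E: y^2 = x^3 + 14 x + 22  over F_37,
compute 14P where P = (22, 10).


k = 14 = 1110_2 (binary, LSB first: 0111)
Double-and-add from P = (22, 10):
  bit 0 = 0: acc unchanged = O
  bit 1 = 1: acc = O + (2, 13) = (2, 13)
  bit 2 = 1: acc = (2, 13) + (34, 29) = (29, 29)
  bit 3 = 1: acc = (29, 29) + (13, 12) = (22, 27)

14P = (22, 27)


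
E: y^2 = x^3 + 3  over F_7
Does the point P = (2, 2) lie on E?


Check whether y^2 = x^3 + 0 x + 3 (mod 7) for (x, y) = (2, 2).
LHS: y^2 = 2^2 mod 7 = 4
RHS: x^3 + 0 x + 3 = 2^3 + 0*2 + 3 mod 7 = 4
LHS = RHS

Yes, on the curve


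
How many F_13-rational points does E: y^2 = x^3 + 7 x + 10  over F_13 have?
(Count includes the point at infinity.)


For each x in F_13, count y with y^2 = x^3 + 7 x + 10 mod 13:
  x = 0: RHS = 10, y in [6, 7]  -> 2 point(s)
  x = 5: RHS = 1, y in [1, 12]  -> 2 point(s)
  x = 7: RHS = 12, y in [5, 8]  -> 2 point(s)
  x = 9: RHS = 9, y in [3, 10]  -> 2 point(s)
  x = 10: RHS = 1, y in [1, 12]  -> 2 point(s)
  x = 11: RHS = 1, y in [1, 12]  -> 2 point(s)
Affine points: 12. Add the point at infinity: total = 13.

#E(F_13) = 13


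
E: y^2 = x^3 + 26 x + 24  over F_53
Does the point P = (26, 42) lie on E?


Check whether y^2 = x^3 + 26 x + 24 (mod 53) for (x, y) = (26, 42).
LHS: y^2 = 42^2 mod 53 = 15
RHS: x^3 + 26 x + 24 = 26^3 + 26*26 + 24 mod 53 = 44
LHS != RHS

No, not on the curve


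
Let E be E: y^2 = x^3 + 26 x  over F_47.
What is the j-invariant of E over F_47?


Delta = -16(4 a^3 + 27 b^2) mod 47 = 34
-1728 * (4 a)^3 = -1728 * (4*26)^3 mod 47 = 2
j = 2 * 34^(-1) mod 47 = 36

j = 36 (mod 47)


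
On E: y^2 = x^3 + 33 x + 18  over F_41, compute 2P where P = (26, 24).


Doubling: s = (3 x1^2 + a) / (2 y1)
s = (3*26^2 + 33) / (2*24) mod 41 = 25
x3 = s^2 - 2 x1 mod 41 = 25^2 - 2*26 = 40
y3 = s (x1 - x3) - y1 mod 41 = 25 * (26 - 40) - 24 = 36

2P = (40, 36)


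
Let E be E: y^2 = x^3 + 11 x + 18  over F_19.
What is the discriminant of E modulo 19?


4 a^3 + 27 b^2 = 4*11^3 + 27*18^2 = 5324 + 8748 = 14072
Delta = -16 * (14072) = -225152
Delta mod 19 = 17

Delta = 17 (mod 19)


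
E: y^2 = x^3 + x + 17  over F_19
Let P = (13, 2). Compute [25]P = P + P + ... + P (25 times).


k = 25 = 11001_2 (binary, LSB first: 10011)
Double-and-add from P = (13, 2):
  bit 0 = 1: acc = O + (13, 2) = (13, 2)
  bit 1 = 0: acc unchanged = (13, 2)
  bit 2 = 0: acc unchanged = (13, 2)
  bit 3 = 1: acc = (13, 2) + (8, 10) = (15, 5)
  bit 4 = 1: acc = (15, 5) + (12, 16) = (16, 5)

25P = (16, 5)


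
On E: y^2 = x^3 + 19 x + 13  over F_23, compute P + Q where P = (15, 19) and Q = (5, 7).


P != Q, so use the chord formula.
s = (y2 - y1) / (x2 - x1) = (11) / (13) mod 23 = 15
x3 = s^2 - x1 - x2 mod 23 = 15^2 - 15 - 5 = 21
y3 = s (x1 - x3) - y1 mod 23 = 15 * (15 - 21) - 19 = 6

P + Q = (21, 6)


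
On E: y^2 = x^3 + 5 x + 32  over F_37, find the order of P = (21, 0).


Compute successive multiples of P until we hit O:
  1P = (21, 0)
  2P = O

ord(P) = 2


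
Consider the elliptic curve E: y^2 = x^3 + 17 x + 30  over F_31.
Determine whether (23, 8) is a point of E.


Check whether y^2 = x^3 + 17 x + 30 (mod 31) for (x, y) = (23, 8).
LHS: y^2 = 8^2 mod 31 = 2
RHS: x^3 + 17 x + 30 = 23^3 + 17*23 + 30 mod 31 = 2
LHS = RHS

Yes, on the curve


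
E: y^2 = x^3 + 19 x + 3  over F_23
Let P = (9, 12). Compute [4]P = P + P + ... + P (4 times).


k = 4 = 100_2 (binary, LSB first: 001)
Double-and-add from P = (9, 12):
  bit 0 = 0: acc unchanged = O
  bit 1 = 0: acc unchanged = O
  bit 2 = 1: acc = O + (14, 0) = (14, 0)

4P = (14, 0)


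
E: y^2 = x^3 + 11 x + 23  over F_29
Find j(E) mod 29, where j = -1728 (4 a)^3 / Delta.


Delta = -16(4 a^3 + 27 b^2) mod 29 = 10
-1728 * (4 a)^3 = -1728 * (4*11)^3 mod 29 = 16
j = 16 * 10^(-1) mod 29 = 19

j = 19 (mod 29)


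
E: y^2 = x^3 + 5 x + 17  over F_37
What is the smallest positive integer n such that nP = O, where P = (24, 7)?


Compute successive multiples of P until we hit O:
  1P = (24, 7)
  2P = (36, 14)
  3P = (11, 16)
  4P = (27, 15)
  5P = (26, 0)
  6P = (27, 22)
  7P = (11, 21)
  8P = (36, 23)
  ... (continuing to 10P)
  10P = O

ord(P) = 10


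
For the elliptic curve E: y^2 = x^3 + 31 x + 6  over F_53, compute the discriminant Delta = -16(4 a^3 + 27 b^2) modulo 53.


4 a^3 + 27 b^2 = 4*31^3 + 27*6^2 = 119164 + 972 = 120136
Delta = -16 * (120136) = -1922176
Delta mod 53 = 28

Delta = 28 (mod 53)


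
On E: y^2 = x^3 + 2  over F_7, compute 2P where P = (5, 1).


Doubling: s = (3 x1^2 + a) / (2 y1)
s = (3*5^2 + 0) / (2*1) mod 7 = 6
x3 = s^2 - 2 x1 mod 7 = 6^2 - 2*5 = 5
y3 = s (x1 - x3) - y1 mod 7 = 6 * (5 - 5) - 1 = 6

2P = (5, 6)


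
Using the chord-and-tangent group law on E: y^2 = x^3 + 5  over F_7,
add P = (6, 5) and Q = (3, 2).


P != Q, so use the chord formula.
s = (y2 - y1) / (x2 - x1) = (4) / (4) mod 7 = 1
x3 = s^2 - x1 - x2 mod 7 = 1^2 - 6 - 3 = 6
y3 = s (x1 - x3) - y1 mod 7 = 1 * (6 - 6) - 5 = 2

P + Q = (6, 2)


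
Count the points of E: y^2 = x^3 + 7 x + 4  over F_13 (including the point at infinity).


For each x in F_13, count y with y^2 = x^3 + 7 x + 4 mod 13:
  x = 0: RHS = 4, y in [2, 11]  -> 2 point(s)
  x = 1: RHS = 12, y in [5, 8]  -> 2 point(s)
  x = 2: RHS = 0, y in [0]  -> 1 point(s)
  x = 3: RHS = 0, y in [0]  -> 1 point(s)
  x = 8: RHS = 0, y in [0]  -> 1 point(s)
  x = 9: RHS = 3, y in [4, 9]  -> 2 point(s)
  x = 12: RHS = 9, y in [3, 10]  -> 2 point(s)
Affine points: 11. Add the point at infinity: total = 12.

#E(F_13) = 12


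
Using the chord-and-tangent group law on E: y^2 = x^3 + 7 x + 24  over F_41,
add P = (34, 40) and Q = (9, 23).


P != Q, so use the chord formula.
s = (y2 - y1) / (x2 - x1) = (24) / (16) mod 41 = 22
x3 = s^2 - x1 - x2 mod 41 = 22^2 - 34 - 9 = 31
y3 = s (x1 - x3) - y1 mod 41 = 22 * (34 - 31) - 40 = 26

P + Q = (31, 26)


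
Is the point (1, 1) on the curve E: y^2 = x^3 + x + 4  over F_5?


Check whether y^2 = x^3 + 1 x + 4 (mod 5) for (x, y) = (1, 1).
LHS: y^2 = 1^2 mod 5 = 1
RHS: x^3 + 1 x + 4 = 1^3 + 1*1 + 4 mod 5 = 1
LHS = RHS

Yes, on the curve


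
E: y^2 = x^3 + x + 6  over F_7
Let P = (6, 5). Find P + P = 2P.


Doubling: s = (3 x1^2 + a) / (2 y1)
s = (3*6^2 + 1) / (2*5) mod 7 = 6
x3 = s^2 - 2 x1 mod 7 = 6^2 - 2*6 = 3
y3 = s (x1 - x3) - y1 mod 7 = 6 * (6 - 3) - 5 = 6

2P = (3, 6)


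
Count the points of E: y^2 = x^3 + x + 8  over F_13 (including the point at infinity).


For each x in F_13, count y with y^2 = x^3 + 1 x + 8 mod 13:
  x = 1: RHS = 10, y in [6, 7]  -> 2 point(s)
  x = 3: RHS = 12, y in [5, 8]  -> 2 point(s)
  x = 6: RHS = 9, y in [3, 10]  -> 2 point(s)
  x = 10: RHS = 4, y in [2, 11]  -> 2 point(s)
Affine points: 8. Add the point at infinity: total = 9.

#E(F_13) = 9


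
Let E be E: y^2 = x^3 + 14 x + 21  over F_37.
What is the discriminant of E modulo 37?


4 a^3 + 27 b^2 = 4*14^3 + 27*21^2 = 10976 + 11907 = 22883
Delta = -16 * (22883) = -366128
Delta mod 37 = 24

Delta = 24 (mod 37)


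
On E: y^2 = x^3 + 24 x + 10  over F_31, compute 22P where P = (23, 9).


k = 22 = 10110_2 (binary, LSB first: 01101)
Double-and-add from P = (23, 9):
  bit 0 = 0: acc unchanged = O
  bit 1 = 1: acc = O + (5, 21) = (5, 21)
  bit 2 = 1: acc = (5, 21) + (9, 5) = (2, 29)
  bit 3 = 0: acc unchanged = (2, 29)
  bit 4 = 1: acc = (2, 29) + (27, 25) = (30, 4)

22P = (30, 4)


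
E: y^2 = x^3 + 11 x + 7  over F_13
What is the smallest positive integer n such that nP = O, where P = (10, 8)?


Compute successive multiples of P until we hit O:
  1P = (10, 8)
  2P = (9, 9)
  3P = (8, 3)
  4P = (11, 9)
  5P = (6, 9)
  6P = (6, 4)
  7P = (11, 4)
  8P = (8, 10)
  ... (continuing to 11P)
  11P = O

ord(P) = 11


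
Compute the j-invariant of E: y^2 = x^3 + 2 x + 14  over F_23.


Delta = -16(4 a^3 + 27 b^2) mod 23 = 8
-1728 * (4 a)^3 = -1728 * (4*2)^3 mod 23 = 5
j = 5 * 8^(-1) mod 23 = 15

j = 15 (mod 23)


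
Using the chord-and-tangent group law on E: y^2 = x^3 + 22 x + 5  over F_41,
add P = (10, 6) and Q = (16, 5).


P != Q, so use the chord formula.
s = (y2 - y1) / (x2 - x1) = (40) / (6) mod 41 = 34
x3 = s^2 - x1 - x2 mod 41 = 34^2 - 10 - 16 = 23
y3 = s (x1 - x3) - y1 mod 41 = 34 * (10 - 23) - 6 = 3

P + Q = (23, 3)


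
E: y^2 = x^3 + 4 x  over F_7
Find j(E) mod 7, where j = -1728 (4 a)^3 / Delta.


Delta = -16(4 a^3 + 27 b^2) mod 7 = 6
-1728 * (4 a)^3 = -1728 * (4*4)^3 mod 7 = 1
j = 1 * 6^(-1) mod 7 = 6

j = 6 (mod 7)


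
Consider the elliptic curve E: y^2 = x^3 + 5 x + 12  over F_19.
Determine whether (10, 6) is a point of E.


Check whether y^2 = x^3 + 5 x + 12 (mod 19) for (x, y) = (10, 6).
LHS: y^2 = 6^2 mod 19 = 17
RHS: x^3 + 5 x + 12 = 10^3 + 5*10 + 12 mod 19 = 17
LHS = RHS

Yes, on the curve


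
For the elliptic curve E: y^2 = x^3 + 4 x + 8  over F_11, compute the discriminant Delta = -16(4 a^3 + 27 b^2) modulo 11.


4 a^3 + 27 b^2 = 4*4^3 + 27*8^2 = 256 + 1728 = 1984
Delta = -16 * (1984) = -31744
Delta mod 11 = 2

Delta = 2 (mod 11)


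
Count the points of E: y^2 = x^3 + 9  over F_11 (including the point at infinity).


For each x in F_11, count y with y^2 = x^3 + 0 x + 9 mod 11:
  x = 0: RHS = 9, y in [3, 8]  -> 2 point(s)
  x = 3: RHS = 3, y in [5, 6]  -> 2 point(s)
  x = 6: RHS = 5, y in [4, 7]  -> 2 point(s)
  x = 7: RHS = 0, y in [0]  -> 1 point(s)
  x = 8: RHS = 4, y in [2, 9]  -> 2 point(s)
  x = 9: RHS = 1, y in [1, 10]  -> 2 point(s)
Affine points: 11. Add the point at infinity: total = 12.

#E(F_11) = 12


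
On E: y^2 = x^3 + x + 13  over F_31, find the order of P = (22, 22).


Compute successive multiples of P until we hit O:
  1P = (22, 22)
  2P = (28, 18)
  3P = (9, 21)
  4P = (20, 2)
  5P = (27, 21)
  6P = (18, 2)
  7P = (16, 8)
  8P = (26, 10)
  ... (continuing to 34P)
  34P = O

ord(P) = 34


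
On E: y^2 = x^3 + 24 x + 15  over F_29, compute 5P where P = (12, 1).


k = 5 = 101_2 (binary, LSB first: 101)
Double-and-add from P = (12, 1):
  bit 0 = 1: acc = O + (12, 1) = (12, 1)
  bit 1 = 0: acc unchanged = (12, 1)
  bit 2 = 1: acc = (12, 1) + (21, 23) = (12, 28)

5P = (12, 28)


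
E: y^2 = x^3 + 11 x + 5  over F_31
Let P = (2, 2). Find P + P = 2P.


Doubling: s = (3 x1^2 + a) / (2 y1)
s = (3*2^2 + 11) / (2*2) mod 31 = 29
x3 = s^2 - 2 x1 mod 31 = 29^2 - 2*2 = 0
y3 = s (x1 - x3) - y1 mod 31 = 29 * (2 - 0) - 2 = 25

2P = (0, 25)


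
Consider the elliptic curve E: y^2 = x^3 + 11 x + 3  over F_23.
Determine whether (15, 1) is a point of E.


Check whether y^2 = x^3 + 11 x + 3 (mod 23) for (x, y) = (15, 1).
LHS: y^2 = 1^2 mod 23 = 1
RHS: x^3 + 11 x + 3 = 15^3 + 11*15 + 3 mod 23 = 1
LHS = RHS

Yes, on the curve


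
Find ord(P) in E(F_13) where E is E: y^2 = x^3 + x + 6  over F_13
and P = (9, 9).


Compute successive multiples of P until we hit O:
  1P = (9, 9)
  2P = (12, 11)
  3P = (4, 3)
  4P = (3, 6)
  5P = (11, 3)
  6P = (2, 9)
  7P = (2, 4)
  8P = (11, 10)
  ... (continuing to 13P)
  13P = O

ord(P) = 13


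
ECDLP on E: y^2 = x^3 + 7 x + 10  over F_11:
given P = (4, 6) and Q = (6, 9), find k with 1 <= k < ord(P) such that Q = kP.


Enumerate multiples of P until we hit Q = (6, 9):
  1P = (4, 6)
  2P = (3, 5)
  3P = (5, 4)
  4P = (6, 9)
Match found at i = 4.

k = 4


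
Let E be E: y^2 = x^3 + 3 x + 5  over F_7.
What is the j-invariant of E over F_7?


Delta = -16(4 a^3 + 27 b^2) mod 7 = 2
-1728 * (4 a)^3 = -1728 * (4*3)^3 mod 7 = 6
j = 6 * 2^(-1) mod 7 = 3

j = 3 (mod 7)


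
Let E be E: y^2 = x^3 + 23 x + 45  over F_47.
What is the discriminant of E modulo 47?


4 a^3 + 27 b^2 = 4*23^3 + 27*45^2 = 48668 + 54675 = 103343
Delta = -16 * (103343) = -1653488
Delta mod 47 = 19

Delta = 19 (mod 47)


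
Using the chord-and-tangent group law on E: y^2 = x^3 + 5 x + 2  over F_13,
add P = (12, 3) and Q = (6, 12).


P != Q, so use the chord formula.
s = (y2 - y1) / (x2 - x1) = (9) / (7) mod 13 = 5
x3 = s^2 - x1 - x2 mod 13 = 5^2 - 12 - 6 = 7
y3 = s (x1 - x3) - y1 mod 13 = 5 * (12 - 7) - 3 = 9

P + Q = (7, 9)


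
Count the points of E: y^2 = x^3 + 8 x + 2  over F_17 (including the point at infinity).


For each x in F_17, count y with y^2 = x^3 + 8 x + 2 mod 17:
  x = 0: RHS = 2, y in [6, 11]  -> 2 point(s)
  x = 2: RHS = 9, y in [3, 14]  -> 2 point(s)
  x = 3: RHS = 2, y in [6, 11]  -> 2 point(s)
  x = 4: RHS = 13, y in [8, 9]  -> 2 point(s)
  x = 8: RHS = 0, y in [0]  -> 1 point(s)
  x = 9: RHS = 4, y in [2, 15]  -> 2 point(s)
  x = 13: RHS = 8, y in [5, 12]  -> 2 point(s)
  x = 14: RHS = 2, y in [6, 11]  -> 2 point(s)
Affine points: 15. Add the point at infinity: total = 16.

#E(F_17) = 16


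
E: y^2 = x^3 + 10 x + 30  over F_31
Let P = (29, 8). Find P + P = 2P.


Doubling: s = (3 x1^2 + a) / (2 y1)
s = (3*29^2 + 10) / (2*8) mod 31 = 13
x3 = s^2 - 2 x1 mod 31 = 13^2 - 2*29 = 18
y3 = s (x1 - x3) - y1 mod 31 = 13 * (29 - 18) - 8 = 11

2P = (18, 11)


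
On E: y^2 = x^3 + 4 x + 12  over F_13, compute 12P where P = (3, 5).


k = 12 = 1100_2 (binary, LSB first: 0011)
Double-and-add from P = (3, 5):
  bit 0 = 0: acc unchanged = O
  bit 1 = 0: acc unchanged = O
  bit 2 = 1: acc = O + (5, 12) = (5, 12)
  bit 3 = 1: acc = (5, 12) + (0, 5) = (11, 3)

12P = (11, 3)


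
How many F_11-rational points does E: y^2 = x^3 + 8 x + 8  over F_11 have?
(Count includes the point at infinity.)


For each x in F_11, count y with y^2 = x^3 + 8 x + 8 mod 11:
  x = 3: RHS = 4, y in [2, 9]  -> 2 point(s)
  x = 4: RHS = 5, y in [4, 7]  -> 2 point(s)
  x = 7: RHS = 0, y in [0]  -> 1 point(s)
  x = 8: RHS = 1, y in [1, 10]  -> 2 point(s)
Affine points: 7. Add the point at infinity: total = 8.

#E(F_11) = 8


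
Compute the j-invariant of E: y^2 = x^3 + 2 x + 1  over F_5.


Delta = -16(4 a^3 + 27 b^2) mod 5 = 1
-1728 * (4 a)^3 = -1728 * (4*2)^3 mod 5 = 4
j = 4 * 1^(-1) mod 5 = 4

j = 4 (mod 5)


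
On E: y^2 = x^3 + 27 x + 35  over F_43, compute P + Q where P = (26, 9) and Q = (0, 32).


P != Q, so use the chord formula.
s = (y2 - y1) / (x2 - x1) = (23) / (17) mod 43 = 14
x3 = s^2 - x1 - x2 mod 43 = 14^2 - 26 - 0 = 41
y3 = s (x1 - x3) - y1 mod 43 = 14 * (26 - 41) - 9 = 39

P + Q = (41, 39)


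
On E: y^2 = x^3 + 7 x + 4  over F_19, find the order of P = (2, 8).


Compute successive multiples of P until we hit O:
  1P = (2, 8)
  2P = (15, 11)
  3P = (7, 4)
  4P = (0, 17)
  5P = (4, 1)
  6P = (11, 14)
  7P = (17, 1)
  8P = (9, 13)
  ... (continuing to 19P)
  19P = O

ord(P) = 19


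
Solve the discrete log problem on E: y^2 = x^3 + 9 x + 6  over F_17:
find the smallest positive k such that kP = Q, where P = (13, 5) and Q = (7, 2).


Enumerate multiples of P until we hit Q = (7, 2):
  1P = (13, 5)
  2P = (7, 2)
Match found at i = 2.

k = 2


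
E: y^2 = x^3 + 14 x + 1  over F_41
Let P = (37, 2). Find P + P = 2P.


Doubling: s = (3 x1^2 + a) / (2 y1)
s = (3*37^2 + 14) / (2*2) mod 41 = 36
x3 = s^2 - 2 x1 mod 41 = 36^2 - 2*37 = 33
y3 = s (x1 - x3) - y1 mod 41 = 36 * (37 - 33) - 2 = 19

2P = (33, 19)


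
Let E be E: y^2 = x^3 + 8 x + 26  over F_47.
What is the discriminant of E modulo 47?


4 a^3 + 27 b^2 = 4*8^3 + 27*26^2 = 2048 + 18252 = 20300
Delta = -16 * (20300) = -324800
Delta mod 47 = 17

Delta = 17 (mod 47)


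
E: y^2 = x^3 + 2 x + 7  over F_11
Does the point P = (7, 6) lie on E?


Check whether y^2 = x^3 + 2 x + 7 (mod 11) for (x, y) = (7, 6).
LHS: y^2 = 6^2 mod 11 = 3
RHS: x^3 + 2 x + 7 = 7^3 + 2*7 + 7 mod 11 = 1
LHS != RHS

No, not on the curve


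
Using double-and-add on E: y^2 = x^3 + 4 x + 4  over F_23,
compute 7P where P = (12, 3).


k = 7 = 111_2 (binary, LSB first: 111)
Double-and-add from P = (12, 3):
  bit 0 = 1: acc = O + (12, 3) = (12, 3)
  bit 1 = 1: acc = (12, 3) + (15, 9) = (0, 21)
  bit 2 = 1: acc = (0, 21) + (19, 19) = (10, 20)

7P = (10, 20)


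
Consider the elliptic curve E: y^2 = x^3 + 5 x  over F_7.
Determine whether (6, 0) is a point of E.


Check whether y^2 = x^3 + 5 x + 0 (mod 7) for (x, y) = (6, 0).
LHS: y^2 = 0^2 mod 7 = 0
RHS: x^3 + 5 x + 0 = 6^3 + 5*6 + 0 mod 7 = 1
LHS != RHS

No, not on the curve


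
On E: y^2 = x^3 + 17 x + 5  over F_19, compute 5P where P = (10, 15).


k = 5 = 101_2 (binary, LSB first: 101)
Double-and-add from P = (10, 15):
  bit 0 = 1: acc = O + (10, 15) = (10, 15)
  bit 1 = 0: acc unchanged = (10, 15)
  bit 2 = 1: acc = (10, 15) + (17, 1) = (15, 14)

5P = (15, 14)


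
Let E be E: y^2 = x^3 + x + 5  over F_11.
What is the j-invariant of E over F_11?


Delta = -16(4 a^3 + 27 b^2) mod 11 = 4
-1728 * (4 a)^3 = -1728 * (4*1)^3 mod 11 = 2
j = 2 * 4^(-1) mod 11 = 6

j = 6 (mod 11)


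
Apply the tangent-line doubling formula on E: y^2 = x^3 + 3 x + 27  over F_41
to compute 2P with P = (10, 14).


Doubling: s = (3 x1^2 + a) / (2 y1)
s = (3*10^2 + 3) / (2*14) mod 41 = 24
x3 = s^2 - 2 x1 mod 41 = 24^2 - 2*10 = 23
y3 = s (x1 - x3) - y1 mod 41 = 24 * (10 - 23) - 14 = 2

2P = (23, 2)


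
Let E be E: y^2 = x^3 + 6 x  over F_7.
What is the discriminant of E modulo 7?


4 a^3 + 27 b^2 = 4*6^3 + 27*0^2 = 864 + 0 = 864
Delta = -16 * (864) = -13824
Delta mod 7 = 1

Delta = 1 (mod 7)


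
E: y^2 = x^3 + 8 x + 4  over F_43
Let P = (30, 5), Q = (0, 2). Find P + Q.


P != Q, so use the chord formula.
s = (y2 - y1) / (x2 - x1) = (40) / (13) mod 43 = 13
x3 = s^2 - x1 - x2 mod 43 = 13^2 - 30 - 0 = 10
y3 = s (x1 - x3) - y1 mod 43 = 13 * (30 - 10) - 5 = 40

P + Q = (10, 40)


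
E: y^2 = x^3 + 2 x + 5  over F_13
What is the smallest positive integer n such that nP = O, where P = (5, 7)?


Compute successive multiples of P until we hit O:
  1P = (5, 7)
  2P = (4, 5)
  3P = (8, 0)
  4P = (4, 8)
  5P = (5, 6)
  6P = O

ord(P) = 6


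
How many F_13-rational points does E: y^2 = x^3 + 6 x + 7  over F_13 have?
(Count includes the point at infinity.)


For each x in F_13, count y with y^2 = x^3 + 6 x + 7 mod 13:
  x = 1: RHS = 1, y in [1, 12]  -> 2 point(s)
  x = 2: RHS = 1, y in [1, 12]  -> 2 point(s)
  x = 3: RHS = 0, y in [0]  -> 1 point(s)
  x = 4: RHS = 4, y in [2, 11]  -> 2 point(s)
  x = 6: RHS = 12, y in [5, 8]  -> 2 point(s)
  x = 9: RHS = 10, y in [6, 7]  -> 2 point(s)
  x = 10: RHS = 1, y in [1, 12]  -> 2 point(s)
  x = 11: RHS = 0, y in [0]  -> 1 point(s)
  x = 12: RHS = 0, y in [0]  -> 1 point(s)
Affine points: 15. Add the point at infinity: total = 16.

#E(F_13) = 16


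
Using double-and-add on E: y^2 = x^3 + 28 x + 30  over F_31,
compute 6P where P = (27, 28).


k = 6 = 110_2 (binary, LSB first: 011)
Double-and-add from P = (27, 28):
  bit 0 = 0: acc unchanged = O
  bit 1 = 1: acc = O + (10, 15) = (10, 15)
  bit 2 = 1: acc = (10, 15) + (25, 7) = (4, 19)

6P = (4, 19)


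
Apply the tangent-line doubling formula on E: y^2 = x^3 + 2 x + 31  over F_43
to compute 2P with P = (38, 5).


Doubling: s = (3 x1^2 + a) / (2 y1)
s = (3*38^2 + 2) / (2*5) mod 43 = 12
x3 = s^2 - 2 x1 mod 43 = 12^2 - 2*38 = 25
y3 = s (x1 - x3) - y1 mod 43 = 12 * (38 - 25) - 5 = 22

2P = (25, 22)


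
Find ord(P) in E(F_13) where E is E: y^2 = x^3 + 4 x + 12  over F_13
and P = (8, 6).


Compute successive multiples of P until we hit O:
  1P = (8, 6)
  2P = (11, 10)
  3P = (3, 5)
  4P = (1, 11)
  5P = (0, 5)
  6P = (4, 1)
  7P = (5, 1)
  8P = (10, 8)
  ... (continuing to 19P)
  19P = O

ord(P) = 19


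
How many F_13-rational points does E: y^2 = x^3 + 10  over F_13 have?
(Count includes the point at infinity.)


For each x in F_13, count y with y^2 = x^3 + 0 x + 10 mod 13:
  x = 0: RHS = 10, y in [6, 7]  -> 2 point(s)
  x = 4: RHS = 9, y in [3, 10]  -> 2 point(s)
  x = 10: RHS = 9, y in [3, 10]  -> 2 point(s)
  x = 12: RHS = 9, y in [3, 10]  -> 2 point(s)
Affine points: 8. Add the point at infinity: total = 9.

#E(F_13) = 9


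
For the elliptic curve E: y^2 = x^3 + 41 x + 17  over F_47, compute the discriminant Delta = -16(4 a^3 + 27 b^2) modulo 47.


4 a^3 + 27 b^2 = 4*41^3 + 27*17^2 = 275684 + 7803 = 283487
Delta = -16 * (283487) = -4535792
Delta mod 47 = 37

Delta = 37 (mod 47)


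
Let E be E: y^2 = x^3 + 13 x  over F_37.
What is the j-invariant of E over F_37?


Delta = -16(4 a^3 + 27 b^2) mod 37 = 29
-1728 * (4 a)^3 = -1728 * (4*13)^3 mod 37 = 14
j = 14 * 29^(-1) mod 37 = 26

j = 26 (mod 37)


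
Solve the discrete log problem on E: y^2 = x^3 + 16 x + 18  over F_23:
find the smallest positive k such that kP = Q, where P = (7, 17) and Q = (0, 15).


Enumerate multiples of P until we hit Q = (0, 15):
  1P = (7, 17)
  2P = (2, 9)
  3P = (0, 8)
  4P = (20, 9)
  5P = (4, 13)
  6P = (1, 14)
  7P = (21, 22)
  8P = (22, 22)
  9P = (12, 12)
  10P = (5, 4)
  11P = (13, 13)
  12P = (6, 13)
  13P = (3, 22)
  14P = (16, 0)
  15P = (3, 1)
  16P = (6, 10)
  17P = (13, 10)
  18P = (5, 19)
  19P = (12, 11)
  20P = (22, 1)
  21P = (21, 1)
  22P = (1, 9)
  23P = (4, 10)
  24P = (20, 14)
  25P = (0, 15)
Match found at i = 25.

k = 25


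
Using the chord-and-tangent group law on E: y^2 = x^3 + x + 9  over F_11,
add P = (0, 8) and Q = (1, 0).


P != Q, so use the chord formula.
s = (y2 - y1) / (x2 - x1) = (3) / (1) mod 11 = 3
x3 = s^2 - x1 - x2 mod 11 = 3^2 - 0 - 1 = 8
y3 = s (x1 - x3) - y1 mod 11 = 3 * (0 - 8) - 8 = 1

P + Q = (8, 1)


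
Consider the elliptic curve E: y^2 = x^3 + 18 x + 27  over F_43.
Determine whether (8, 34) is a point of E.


Check whether y^2 = x^3 + 18 x + 27 (mod 43) for (x, y) = (8, 34).
LHS: y^2 = 34^2 mod 43 = 38
RHS: x^3 + 18 x + 27 = 8^3 + 18*8 + 27 mod 43 = 38
LHS = RHS

Yes, on the curve


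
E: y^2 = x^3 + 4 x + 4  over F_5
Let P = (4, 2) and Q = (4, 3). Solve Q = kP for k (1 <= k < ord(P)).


Enumerate multiples of P until we hit Q = (4, 3):
  1P = (4, 2)
  2P = (1, 2)
  3P = (0, 3)
  4P = (2, 0)
  5P = (0, 2)
  6P = (1, 3)
  7P = (4, 3)
Match found at i = 7.

k = 7


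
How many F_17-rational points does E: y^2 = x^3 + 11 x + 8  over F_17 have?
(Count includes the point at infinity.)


For each x in F_17, count y with y^2 = x^3 + 11 x + 8 mod 17:
  x = 0: RHS = 8, y in [5, 12]  -> 2 point(s)
  x = 2: RHS = 4, y in [2, 15]  -> 2 point(s)
  x = 3: RHS = 0, y in [0]  -> 1 point(s)
  x = 5: RHS = 1, y in [1, 16]  -> 2 point(s)
  x = 6: RHS = 1, y in [1, 16]  -> 2 point(s)
  x = 8: RHS = 13, y in [8, 9]  -> 2 point(s)
  x = 10: RHS = 13, y in [8, 9]  -> 2 point(s)
  x = 11: RHS = 15, y in [7, 10]  -> 2 point(s)
  x = 12: RHS = 15, y in [7, 10]  -> 2 point(s)
  x = 13: RHS = 2, y in [6, 11]  -> 2 point(s)
  x = 14: RHS = 16, y in [4, 13]  -> 2 point(s)
  x = 16: RHS = 13, y in [8, 9]  -> 2 point(s)
Affine points: 23. Add the point at infinity: total = 24.

#E(F_17) = 24


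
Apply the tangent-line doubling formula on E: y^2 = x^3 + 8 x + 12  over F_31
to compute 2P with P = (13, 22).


Doubling: s = (3 x1^2 + a) / (2 y1)
s = (3*13^2 + 8) / (2*22) mod 31 = 11
x3 = s^2 - 2 x1 mod 31 = 11^2 - 2*13 = 2
y3 = s (x1 - x3) - y1 mod 31 = 11 * (13 - 2) - 22 = 6

2P = (2, 6)


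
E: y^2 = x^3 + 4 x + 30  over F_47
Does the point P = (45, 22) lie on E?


Check whether y^2 = x^3 + 4 x + 30 (mod 47) for (x, y) = (45, 22).
LHS: y^2 = 22^2 mod 47 = 14
RHS: x^3 + 4 x + 30 = 45^3 + 4*45 + 30 mod 47 = 14
LHS = RHS

Yes, on the curve


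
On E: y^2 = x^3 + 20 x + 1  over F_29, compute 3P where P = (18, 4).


k = 3 = 11_2 (binary, LSB first: 11)
Double-and-add from P = (18, 4):
  bit 0 = 1: acc = O + (18, 4) = (18, 4)
  bit 1 = 1: acc = (18, 4) + (28, 3) = (21, 5)

3P = (21, 5)


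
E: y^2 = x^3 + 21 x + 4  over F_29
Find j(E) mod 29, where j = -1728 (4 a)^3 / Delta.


Delta = -16(4 a^3 + 27 b^2) mod 29 = 17
-1728 * (4 a)^3 = -1728 * (4*21)^3 mod 29 = 24
j = 24 * 17^(-1) mod 29 = 27

j = 27 (mod 29)


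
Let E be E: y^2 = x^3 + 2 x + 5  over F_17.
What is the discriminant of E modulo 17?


4 a^3 + 27 b^2 = 4*2^3 + 27*5^2 = 32 + 675 = 707
Delta = -16 * (707) = -11312
Delta mod 17 = 10

Delta = 10 (mod 17)


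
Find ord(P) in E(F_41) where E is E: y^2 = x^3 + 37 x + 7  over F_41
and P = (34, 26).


Compute successive multiples of P until we hit O:
  1P = (34, 26)
  2P = (19, 5)
  3P = (8, 35)
  4P = (1, 2)
  5P = (15, 40)
  6P = (29, 7)
  7P = (40, 25)
  8P = (16, 12)
  ... (continuing to 18P)
  18P = O

ord(P) = 18


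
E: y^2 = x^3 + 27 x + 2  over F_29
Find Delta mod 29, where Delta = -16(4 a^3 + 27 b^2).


4 a^3 + 27 b^2 = 4*27^3 + 27*2^2 = 78732 + 108 = 78840
Delta = -16 * (78840) = -1261440
Delta mod 29 = 2

Delta = 2 (mod 29)


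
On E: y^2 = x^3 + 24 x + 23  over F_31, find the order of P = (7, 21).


Compute successive multiples of P until we hit O:
  1P = (7, 21)
  2P = (4, 20)
  3P = (27, 24)
  4P = (25, 29)
  5P = (8, 13)
  6P = (18, 5)
  7P = (24, 15)
  8P = (16, 15)
  ... (continuing to 29P)
  29P = O

ord(P) = 29


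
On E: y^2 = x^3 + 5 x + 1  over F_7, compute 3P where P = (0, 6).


k = 3 = 11_2 (binary, LSB first: 11)
Double-and-add from P = (0, 6):
  bit 0 = 1: acc = O + (0, 6) = (0, 6)
  bit 1 = 1: acc = (0, 6) + (1, 0) = (0, 1)

3P = (0, 1)


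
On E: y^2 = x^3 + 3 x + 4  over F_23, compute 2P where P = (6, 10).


Doubling: s = (3 x1^2 + a) / (2 y1)
s = (3*6^2 + 3) / (2*10) mod 23 = 9
x3 = s^2 - 2 x1 mod 23 = 9^2 - 2*6 = 0
y3 = s (x1 - x3) - y1 mod 23 = 9 * (6 - 0) - 10 = 21

2P = (0, 21)


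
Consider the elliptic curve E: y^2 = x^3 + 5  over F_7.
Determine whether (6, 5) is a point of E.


Check whether y^2 = x^3 + 0 x + 5 (mod 7) for (x, y) = (6, 5).
LHS: y^2 = 5^2 mod 7 = 4
RHS: x^3 + 0 x + 5 = 6^3 + 0*6 + 5 mod 7 = 4
LHS = RHS

Yes, on the curve


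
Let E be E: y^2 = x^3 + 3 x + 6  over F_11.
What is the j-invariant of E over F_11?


Delta = -16(4 a^3 + 27 b^2) mod 11 = 1
-1728 * (4 a)^3 = -1728 * (4*3)^3 mod 11 = 10
j = 10 * 1^(-1) mod 11 = 10

j = 10 (mod 11)


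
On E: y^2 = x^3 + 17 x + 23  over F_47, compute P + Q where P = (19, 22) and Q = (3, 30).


P != Q, so use the chord formula.
s = (y2 - y1) / (x2 - x1) = (8) / (31) mod 47 = 23
x3 = s^2 - x1 - x2 mod 47 = 23^2 - 19 - 3 = 37
y3 = s (x1 - x3) - y1 mod 47 = 23 * (19 - 37) - 22 = 34

P + Q = (37, 34)


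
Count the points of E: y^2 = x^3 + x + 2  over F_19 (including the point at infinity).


For each x in F_19, count y with y^2 = x^3 + 1 x + 2 mod 19:
  x = 1: RHS = 4, y in [2, 17]  -> 2 point(s)
  x = 8: RHS = 9, y in [3, 16]  -> 2 point(s)
  x = 10: RHS = 5, y in [9, 10]  -> 2 point(s)
  x = 14: RHS = 5, y in [9, 10]  -> 2 point(s)
  x = 17: RHS = 11, y in [7, 12]  -> 2 point(s)
  x = 18: RHS = 0, y in [0]  -> 1 point(s)
Affine points: 11. Add the point at infinity: total = 12.

#E(F_19) = 12


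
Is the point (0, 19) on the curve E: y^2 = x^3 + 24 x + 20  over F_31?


Check whether y^2 = x^3 + 24 x + 20 (mod 31) for (x, y) = (0, 19).
LHS: y^2 = 19^2 mod 31 = 20
RHS: x^3 + 24 x + 20 = 0^3 + 24*0 + 20 mod 31 = 20
LHS = RHS

Yes, on the curve


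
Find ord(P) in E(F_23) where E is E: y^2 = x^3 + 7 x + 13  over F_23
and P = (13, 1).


Compute successive multiples of P until we hit O:
  1P = (13, 1)
  2P = (13, 22)
  3P = O

ord(P) = 3


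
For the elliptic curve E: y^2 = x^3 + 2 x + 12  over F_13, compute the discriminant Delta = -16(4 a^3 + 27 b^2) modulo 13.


4 a^3 + 27 b^2 = 4*2^3 + 27*12^2 = 32 + 3888 = 3920
Delta = -16 * (3920) = -62720
Delta mod 13 = 5

Delta = 5 (mod 13)


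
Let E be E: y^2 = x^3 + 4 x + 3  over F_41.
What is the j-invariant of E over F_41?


Delta = -16(4 a^3 + 27 b^2) mod 41 = 11
-1728 * (4 a)^3 = -1728 * (4*4)^3 mod 41 = 24
j = 24 * 11^(-1) mod 41 = 32

j = 32 (mod 41)


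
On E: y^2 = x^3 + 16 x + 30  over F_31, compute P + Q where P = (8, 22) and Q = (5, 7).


P != Q, so use the chord formula.
s = (y2 - y1) / (x2 - x1) = (16) / (28) mod 31 = 5
x3 = s^2 - x1 - x2 mod 31 = 5^2 - 8 - 5 = 12
y3 = s (x1 - x3) - y1 mod 31 = 5 * (8 - 12) - 22 = 20

P + Q = (12, 20)


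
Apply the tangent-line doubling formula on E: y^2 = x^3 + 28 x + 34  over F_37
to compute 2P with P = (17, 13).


Doubling: s = (3 x1^2 + a) / (2 y1)
s = (3*17^2 + 28) / (2*13) mod 37 = 33
x3 = s^2 - 2 x1 mod 37 = 33^2 - 2*17 = 19
y3 = s (x1 - x3) - y1 mod 37 = 33 * (17 - 19) - 13 = 32

2P = (19, 32)


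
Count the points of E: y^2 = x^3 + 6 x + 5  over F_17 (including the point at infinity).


For each x in F_17, count y with y^2 = x^3 + 6 x + 5 mod 17:
  x = 2: RHS = 8, y in [5, 12]  -> 2 point(s)
  x = 3: RHS = 16, y in [4, 13]  -> 2 point(s)
  x = 4: RHS = 8, y in [5, 12]  -> 2 point(s)
  x = 6: RHS = 2, y in [6, 11]  -> 2 point(s)
  x = 7: RHS = 16, y in [4, 13]  -> 2 point(s)
  x = 8: RHS = 4, y in [2, 15]  -> 2 point(s)
  x = 11: RHS = 8, y in [5, 12]  -> 2 point(s)
  x = 13: RHS = 2, y in [6, 11]  -> 2 point(s)
  x = 15: RHS = 2, y in [6, 11]  -> 2 point(s)
  x = 16: RHS = 15, y in [7, 10]  -> 2 point(s)
Affine points: 20. Add the point at infinity: total = 21.

#E(F_17) = 21


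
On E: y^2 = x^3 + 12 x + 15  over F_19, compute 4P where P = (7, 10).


k = 4 = 100_2 (binary, LSB first: 001)
Double-and-add from P = (7, 10):
  bit 0 = 0: acc unchanged = O
  bit 1 = 0: acc unchanged = O
  bit 2 = 1: acc = O + (15, 13) = (15, 13)

4P = (15, 13)


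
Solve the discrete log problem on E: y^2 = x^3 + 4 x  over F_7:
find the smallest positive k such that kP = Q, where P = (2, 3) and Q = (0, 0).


Enumerate multiples of P until we hit Q = (0, 0):
  1P = (2, 3)
  2P = (0, 0)
Match found at i = 2.

k = 2


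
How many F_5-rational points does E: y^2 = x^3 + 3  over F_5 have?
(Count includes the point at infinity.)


For each x in F_5, count y with y^2 = x^3 + 0 x + 3 mod 5:
  x = 1: RHS = 4, y in [2, 3]  -> 2 point(s)
  x = 2: RHS = 1, y in [1, 4]  -> 2 point(s)
  x = 3: RHS = 0, y in [0]  -> 1 point(s)
Affine points: 5. Add the point at infinity: total = 6.

#E(F_5) = 6


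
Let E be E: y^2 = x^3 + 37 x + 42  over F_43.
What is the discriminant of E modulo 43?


4 a^3 + 27 b^2 = 4*37^3 + 27*42^2 = 202612 + 47628 = 250240
Delta = -16 * (250240) = -4003840
Delta mod 43 = 19

Delta = 19 (mod 43)


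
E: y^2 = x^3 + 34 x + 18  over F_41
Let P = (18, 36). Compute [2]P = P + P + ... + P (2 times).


k = 2 = 10_2 (binary, LSB first: 01)
Double-and-add from P = (18, 36):
  bit 0 = 0: acc unchanged = O
  bit 1 = 1: acc = O + (0, 31) = (0, 31)

2P = (0, 31)


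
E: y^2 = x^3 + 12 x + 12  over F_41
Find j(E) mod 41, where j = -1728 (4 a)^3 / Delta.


Delta = -16(4 a^3 + 27 b^2) mod 41 = 15
-1728 * (4 a)^3 = -1728 * (4*12)^3 mod 41 = 33
j = 33 * 15^(-1) mod 41 = 35

j = 35 (mod 41)


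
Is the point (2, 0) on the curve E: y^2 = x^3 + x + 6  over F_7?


Check whether y^2 = x^3 + 1 x + 6 (mod 7) for (x, y) = (2, 0).
LHS: y^2 = 0^2 mod 7 = 0
RHS: x^3 + 1 x + 6 = 2^3 + 1*2 + 6 mod 7 = 2
LHS != RHS

No, not on the curve


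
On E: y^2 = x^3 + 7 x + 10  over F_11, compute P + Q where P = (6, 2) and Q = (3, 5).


P != Q, so use the chord formula.
s = (y2 - y1) / (x2 - x1) = (3) / (8) mod 11 = 10
x3 = s^2 - x1 - x2 mod 11 = 10^2 - 6 - 3 = 3
y3 = s (x1 - x3) - y1 mod 11 = 10 * (6 - 3) - 2 = 6

P + Q = (3, 6)


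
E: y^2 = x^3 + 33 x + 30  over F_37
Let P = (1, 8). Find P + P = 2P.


Doubling: s = (3 x1^2 + a) / (2 y1)
s = (3*1^2 + 33) / (2*8) mod 37 = 30
x3 = s^2 - 2 x1 mod 37 = 30^2 - 2*1 = 10
y3 = s (x1 - x3) - y1 mod 37 = 30 * (1 - 10) - 8 = 18

2P = (10, 18)


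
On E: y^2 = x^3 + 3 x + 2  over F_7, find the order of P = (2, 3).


Compute successive multiples of P until we hit O:
  1P = (2, 3)
  2P = (4, 6)
  3P = (5, 3)
  4P = (0, 4)
  5P = (0, 3)
  6P = (5, 4)
  7P = (4, 1)
  8P = (2, 4)
  ... (continuing to 9P)
  9P = O

ord(P) = 9


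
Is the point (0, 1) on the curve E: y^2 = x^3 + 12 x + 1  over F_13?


Check whether y^2 = x^3 + 12 x + 1 (mod 13) for (x, y) = (0, 1).
LHS: y^2 = 1^2 mod 13 = 1
RHS: x^3 + 12 x + 1 = 0^3 + 12*0 + 1 mod 13 = 1
LHS = RHS

Yes, on the curve


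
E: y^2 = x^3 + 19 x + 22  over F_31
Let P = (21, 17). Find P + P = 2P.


Doubling: s = (3 x1^2 + a) / (2 y1)
s = (3*21^2 + 19) / (2*17) mod 31 = 3
x3 = s^2 - 2 x1 mod 31 = 3^2 - 2*21 = 29
y3 = s (x1 - x3) - y1 mod 31 = 3 * (21 - 29) - 17 = 21

2P = (29, 21)
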